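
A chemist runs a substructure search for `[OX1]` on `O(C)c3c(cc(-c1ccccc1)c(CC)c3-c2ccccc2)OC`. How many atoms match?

The query [OX1] means: aliphatic oxygen with one total connection — typically a carbonyl =O or an oxide.
Check the 24 heavy atoms by environment: 18× c (aromatic, X3) → no; 2× O (X2) → no; 4× C (X4) → no.
No environment satisfies the query, so 0 matching atoms.

0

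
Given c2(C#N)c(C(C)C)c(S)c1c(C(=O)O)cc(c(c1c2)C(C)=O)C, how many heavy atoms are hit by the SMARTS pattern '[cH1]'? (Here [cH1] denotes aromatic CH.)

The query [cH1] means: aromatic carbon bearing exactly one hydrogen.
Check the 23 heavy atoms by environment: 8× c (aromatic, H0) → no; 2× c (aromatic, H1) → match; 1× C (H1) → no; 4× C (H3) → no; 1× S (H1) → no; 3× C (H0) → no; 1× N (H0) → no; 2× O (H0) → no; 1× O (H1) → no.
That gives 2 matching atoms.

2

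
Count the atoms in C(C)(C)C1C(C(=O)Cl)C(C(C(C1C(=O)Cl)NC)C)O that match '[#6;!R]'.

7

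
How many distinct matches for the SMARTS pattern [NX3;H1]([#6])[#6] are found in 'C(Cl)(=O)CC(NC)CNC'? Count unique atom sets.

[NX3;H1]([#6])[#6] is the SMARTS for a secondary amine: a trivalent nitrogen with one H, bonded to two carbons.
The molecule carries 2 separate instances of an N-methylamino group (-NHCH3) meeting every constraint; each maps to a distinct set of atoms, giving 2 matches.

2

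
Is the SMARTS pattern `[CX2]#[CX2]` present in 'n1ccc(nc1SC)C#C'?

The pattern [CX2]#[CX2] describes a carbon-carbon triple bond — an alkyne.
The molecule carries an ethynyl group (-C#CH), whose atoms satisfy every constraint of the query, so the pattern matches.

Yes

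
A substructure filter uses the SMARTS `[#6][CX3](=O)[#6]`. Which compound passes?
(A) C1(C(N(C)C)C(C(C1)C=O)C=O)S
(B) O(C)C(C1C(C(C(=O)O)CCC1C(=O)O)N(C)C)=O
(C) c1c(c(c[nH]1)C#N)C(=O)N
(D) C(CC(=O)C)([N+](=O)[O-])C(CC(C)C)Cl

D

[#6][CX3](=O)[#6] describes a carbonyl carbon (no H) flanked by two carbons (a ketone).
(A) has an aldehyde (-CHO) but the carbonyl carbon has H1, so it is not flanked by two carbons.
(B) has a methyl-ester group (-C(=O)OCH3) but one neighbour of the carbonyl carbon is O, not C.
(C) has a primary amide (-C(=O)NH2) but one neighbour of the carbonyl carbon is N, not C.
(D) contains an acetyl/ketone group (-C(=O)CH3), which satisfies every atom and bond constraint.
So the answer is (D).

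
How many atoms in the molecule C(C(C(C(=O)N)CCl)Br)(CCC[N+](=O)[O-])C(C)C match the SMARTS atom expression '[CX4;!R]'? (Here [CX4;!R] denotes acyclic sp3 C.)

10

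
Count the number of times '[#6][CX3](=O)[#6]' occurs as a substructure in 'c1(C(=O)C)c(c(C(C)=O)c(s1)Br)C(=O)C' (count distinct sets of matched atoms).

3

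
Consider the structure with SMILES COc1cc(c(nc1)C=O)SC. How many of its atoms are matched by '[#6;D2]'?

The query [#6;D2] means: any carbon bonded to exactly two heavy atoms.
Check the 12 heavy atoms by environment: 1× n (aromatic, D2) → no; 3× c (aromatic, D3) → no; 2× c (aromatic, D2) → match; 1× O (D2) → no; 2× C (D1) → no; 1× C (D2) → match; 1× O (D1) → no; 1× S (D2) → no.
Summing the matching environments: 2 + 1 = 3 matching atoms.

3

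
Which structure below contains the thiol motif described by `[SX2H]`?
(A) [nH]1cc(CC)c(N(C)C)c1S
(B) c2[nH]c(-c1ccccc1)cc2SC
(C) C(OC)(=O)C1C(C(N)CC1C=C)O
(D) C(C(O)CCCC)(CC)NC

A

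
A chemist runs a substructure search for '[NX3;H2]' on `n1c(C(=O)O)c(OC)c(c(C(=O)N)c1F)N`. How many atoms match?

The query [NX3;H2] means: aliphatic N with 3 total connections, two of them H — an -NH2 nitrogen (amine or amide).
Check the 16 heavy atoms by environment: 1× n (aromatic, H0, X2) → no; 5× c (aromatic, H0, X3) → no; 2× C (H0, X3) → no; 2× O (H0, X1) → no; 1× O (H1, X2) → no; 1× F (H0, X1) → no; 2× N (H2, X3) → match; 1× O (H0, X2) → no; 1× C (H3, X4) → no.
That gives 2 matching atoms.

2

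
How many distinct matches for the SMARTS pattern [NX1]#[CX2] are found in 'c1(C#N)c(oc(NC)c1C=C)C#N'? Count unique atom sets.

2

[NX1]#[CX2] is the SMARTS for a nitrile: a nitrogen triple-bonded to a two-connected carbon.
The molecule carries 2 separate instances of a nitrile (-C#N) meeting every constraint; each maps to a distinct set of atoms, giving 2 matches.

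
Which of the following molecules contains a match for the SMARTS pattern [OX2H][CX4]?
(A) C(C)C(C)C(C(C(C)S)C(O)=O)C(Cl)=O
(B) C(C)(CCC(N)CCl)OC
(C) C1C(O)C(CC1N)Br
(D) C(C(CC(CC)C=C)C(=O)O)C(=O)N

C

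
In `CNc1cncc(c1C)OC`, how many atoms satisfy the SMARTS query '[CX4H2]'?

0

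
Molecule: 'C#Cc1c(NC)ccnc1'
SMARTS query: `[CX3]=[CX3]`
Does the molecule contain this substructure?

The pattern [CX3]=[CX3] describes a non-aromatic C=C double bond between two sp2 carbons — an alkene.
The closest candidate here is an ethynyl group (-C#CH), but the C-C bond is a triple bond, not a double bond. No other fragment satisfies the full query, so there is no match.

No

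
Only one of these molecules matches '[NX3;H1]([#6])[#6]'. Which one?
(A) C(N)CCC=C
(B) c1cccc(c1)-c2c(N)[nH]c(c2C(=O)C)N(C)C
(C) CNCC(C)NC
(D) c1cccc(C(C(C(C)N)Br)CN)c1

[NX3;H1]([#6])[#6] describes a trivalent nitrogen with one H, bonded to two carbons (a secondary amine).
(A) has a primary amino group (-NH2) but the nitrogen has H2 and only one carbon neighbour.
(B) has a primary amino group (-NH2) but the nitrogen has H2 and only one carbon neighbour.
(C) contains an N-methylamino group (-NHCH3), which satisfies every atom and bond constraint.
(D) has a primary amino group (-NH2) but the nitrogen has H2 and only one carbon neighbour.
So the answer is (C).

C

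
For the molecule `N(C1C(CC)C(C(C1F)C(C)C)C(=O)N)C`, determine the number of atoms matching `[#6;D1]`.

Check the 16 heavy atoms by environment: 7× C (D3) → no; 4× C (D1) → match; 1× C (D2) → no; 1× F (D1) → no; 1× O (D1) → no; 1× N (D1) → no; 1× N (D2) → no.
That gives 4 matching atoms.

4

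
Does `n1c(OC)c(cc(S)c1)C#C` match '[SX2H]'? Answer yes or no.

Yes

The pattern [SX2H] describes an aliphatic sulfur with two connections, one being H — a thiol.
The molecule carries a thiol (-SH), whose atoms satisfy every constraint of the query, so the pattern matches.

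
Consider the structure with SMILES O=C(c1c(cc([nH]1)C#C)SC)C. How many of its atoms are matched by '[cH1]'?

Check the 12 heavy atoms by environment: 1× n (aromatic, H1) → no; 3× c (aromatic, H0) → no; 1× c (aromatic, H1) → match; 1× S (H0) → no; 2× C (H3) → no; 2× C (H0) → no; 1× O (H0) → no; 1× C (H1) → no.
That gives 1 matching atom.

1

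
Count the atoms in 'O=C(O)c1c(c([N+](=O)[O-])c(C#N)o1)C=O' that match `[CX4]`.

0

The query [CX4] means: C with X4: aliphatic carbon with exactly 4 total connections (bonds + H).
Check the 15 heavy atoms by environment: 1× o (aromatic, X2) → no; 4× c (aromatic, X3) → no; 1× C (X2) → no; 1× N (X1) → no; 1× N (charge +1, X3) → no; 1× O (charge -1, X1) → no; 3× O (X1) → no; 2× C (X3) → no; 1× O (X2) → no.
No environment satisfies the query, so 0 matching atoms.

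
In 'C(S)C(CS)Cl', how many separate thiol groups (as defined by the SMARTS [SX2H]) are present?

[SX2H] is the SMARTS for a thiol: an aliphatic sulfur with two connections, one being H.
The molecule carries 2 separate instances of a thiol (-SH) meeting every constraint; each maps to a distinct set of atoms, giving 2 matches.

2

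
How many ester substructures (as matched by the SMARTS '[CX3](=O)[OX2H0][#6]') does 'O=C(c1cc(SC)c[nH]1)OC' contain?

[CX3](=O)[OX2H0][#6] is the SMARTS for an ester: a carbonyl carbon bonded to an oxygen that is itself bonded to carbon (no H on that O).
Exactly one fragment in the molecule meets all constraints, giving 1 match.

1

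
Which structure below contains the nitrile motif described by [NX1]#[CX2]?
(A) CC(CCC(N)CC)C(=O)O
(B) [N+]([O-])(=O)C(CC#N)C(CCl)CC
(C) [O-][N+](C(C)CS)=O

B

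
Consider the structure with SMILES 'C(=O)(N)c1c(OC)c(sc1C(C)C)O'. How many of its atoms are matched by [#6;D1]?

3

The query [#6;D1] means: carbon bonded to exactly one heavy atom.
Check the 14 heavy atoms by environment: 1× s (aromatic, D2) → no; 4× c (aromatic, D3) → no; 2× O (D1) → no; 2× C (D3) → no; 3× C (D1) → match; 1× N (D1) → no; 1× O (D2) → no.
That gives 3 matching atoms.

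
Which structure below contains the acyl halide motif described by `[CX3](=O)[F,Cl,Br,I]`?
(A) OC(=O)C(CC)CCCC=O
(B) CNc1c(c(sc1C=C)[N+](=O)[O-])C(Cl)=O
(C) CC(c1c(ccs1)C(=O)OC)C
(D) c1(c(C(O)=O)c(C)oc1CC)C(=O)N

B

[CX3](=O)[F,Cl,Br,I] describes a carbonyl carbon bonded to a halogen (an acyl halide).
(A) has a carboxylic acid group (-C(=O)OH) but the carbonyl is bonded to -OH, not to a halogen.
(B) contains an acyl chloride (-C(=O)Cl), which satisfies every atom and bond constraint.
(C) has a methyl-ester group (-C(=O)OCH3) but the carbonyl is bonded to -O-C, not to a halogen.
(D) has a carboxylic acid group (-C(=O)OH) but the carbonyl is bonded to -OH, not to a halogen.
So the answer is (B).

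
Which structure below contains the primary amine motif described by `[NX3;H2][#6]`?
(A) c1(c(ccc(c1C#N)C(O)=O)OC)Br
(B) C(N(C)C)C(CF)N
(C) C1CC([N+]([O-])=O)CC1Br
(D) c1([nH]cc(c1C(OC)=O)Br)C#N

B

[NX3;H2][#6] describes a trivalent nitrogen with two H attached to carbon (a primary amine).
(A) has a nitrile (-C#N) but the nitrogen is NX1 (triple-bonded), not NX3 with two H.
(B) contains a primary amino group (-NH2), which satisfies every atom and bond constraint.
(C) has a nitro group (-[N+](=O)[O-]) but the nitrogen is [N+] with no H, not NX3H2.
(D) has a nitrile (-C#N) but the nitrogen is NX1 (triple-bonded), not NX3 with two H.
So the answer is (B).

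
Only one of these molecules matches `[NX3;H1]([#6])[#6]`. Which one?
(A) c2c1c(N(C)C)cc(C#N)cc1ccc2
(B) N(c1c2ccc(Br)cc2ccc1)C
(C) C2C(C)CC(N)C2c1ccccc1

B

[NX3;H1]([#6])[#6] describes a trivalent nitrogen with one H, bonded to two carbons (a secondary amine).
(A) has a dimethylamino group (-N(CH3)2) but the nitrogen has H0, not H1.
(B) contains an N-methylamino group (-NHCH3), which satisfies every atom and bond constraint.
(C) has a primary amino group (-NH2) but the nitrogen has H2 and only one carbon neighbour.
So the answer is (B).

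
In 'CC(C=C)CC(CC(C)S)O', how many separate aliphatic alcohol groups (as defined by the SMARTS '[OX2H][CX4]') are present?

1

[OX2H][CX4] is the SMARTS for an aliphatic alcohol: a hydroxyl oxygen bound to an sp3 (X4) carbon.
Exactly one fragment in the molecule meets all constraints, giving 1 match.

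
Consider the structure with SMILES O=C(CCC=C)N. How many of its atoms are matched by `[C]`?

Check the 7 heavy atoms by environment: 5× C → match; 1× O → no; 1× N → no.
That gives 5 matching atoms.

5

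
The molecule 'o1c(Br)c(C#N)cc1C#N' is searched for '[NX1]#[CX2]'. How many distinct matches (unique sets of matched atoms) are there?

[NX1]#[CX2] is the SMARTS for a nitrile: a nitrogen triple-bonded to a two-connected carbon.
The molecule carries 2 separate instances of a nitrile (-C#N) meeting every constraint; each maps to a distinct set of atoms, giving 2 matches.

2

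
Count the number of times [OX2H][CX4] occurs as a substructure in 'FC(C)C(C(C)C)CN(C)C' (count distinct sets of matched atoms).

0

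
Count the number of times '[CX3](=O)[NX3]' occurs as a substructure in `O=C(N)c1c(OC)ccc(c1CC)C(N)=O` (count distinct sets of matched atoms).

[CX3](=O)[NX3] is the SMARTS for an amide: a carbonyl carbon bonded to a trivalent nitrogen.
The molecule carries 2 separate instances of a primary amide (-C(=O)NH2) meeting every constraint; each maps to a distinct set of atoms, giving 2 matches.

2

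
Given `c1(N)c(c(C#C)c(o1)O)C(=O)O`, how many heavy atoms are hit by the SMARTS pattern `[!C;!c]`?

5

Check the 12 heavy atoms by environment: 1× o (aromatic) → match; 4× c (aromatic) → no; 3× C → no; 3× O → match; 1× N → match.
Summing the matching environments: 1 + 3 + 1 = 5 matching atoms.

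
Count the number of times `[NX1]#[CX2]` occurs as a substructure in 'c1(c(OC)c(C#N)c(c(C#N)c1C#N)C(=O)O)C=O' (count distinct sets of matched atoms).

[NX1]#[CX2] is the SMARTS for a nitrile: a nitrogen triple-bonded to a two-connected carbon.
The molecule carries 3 separate instances of a nitrile (-C#N) meeting every constraint; each maps to a distinct set of atoms, giving 3 matches.

3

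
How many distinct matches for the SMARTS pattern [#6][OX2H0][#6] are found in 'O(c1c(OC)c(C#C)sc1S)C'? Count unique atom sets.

[#6][OX2H0][#6] is the SMARTS for an ether: an aliphatic oxygen bridging two carbons with no H on the oxygen.
The molecule carries 2 separate instances of a methoxy ether (-OCH3) meeting every constraint; each maps to a distinct set of atoms, giving 2 matches.

2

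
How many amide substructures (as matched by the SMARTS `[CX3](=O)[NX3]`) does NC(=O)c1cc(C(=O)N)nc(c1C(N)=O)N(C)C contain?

3

[CX3](=O)[NX3] is the SMARTS for an amide: a carbonyl carbon bonded to a trivalent nitrogen.
The molecule carries 3 separate instances of a primary amide (-C(=O)NH2) meeting every constraint; each maps to a distinct set of atoms, giving 3 matches.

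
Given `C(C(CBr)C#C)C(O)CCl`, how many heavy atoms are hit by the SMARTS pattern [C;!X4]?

2

Check the 10 heavy atoms by environment: 5× C (X4) → no; 1× Cl (X1) → no; 1× Br (X1) → no; 2× C (X2) → match; 1× O (X2) → no.
That gives 2 matching atoms.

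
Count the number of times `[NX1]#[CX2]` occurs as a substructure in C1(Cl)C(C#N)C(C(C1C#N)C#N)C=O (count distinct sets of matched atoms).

3

[NX1]#[CX2] is the SMARTS for a nitrile: a nitrogen triple-bonded to a two-connected carbon.
The molecule carries 3 separate instances of a nitrile (-C#N) meeting every constraint; each maps to a distinct set of atoms, giving 3 matches.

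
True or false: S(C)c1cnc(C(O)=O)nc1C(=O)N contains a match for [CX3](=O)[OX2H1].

True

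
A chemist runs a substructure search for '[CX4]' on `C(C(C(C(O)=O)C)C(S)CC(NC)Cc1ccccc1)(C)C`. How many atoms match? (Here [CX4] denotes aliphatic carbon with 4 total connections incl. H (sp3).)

Check the 22 heavy atoms by environment: 11× C (X4) → match; 1× C (X3) → no; 1× O (X1) → no; 1× O (X2) → no; 1× N (X3) → no; 6× c (aromatic, X3) → no; 1× S (X2) → no.
That gives 11 matching atoms.

11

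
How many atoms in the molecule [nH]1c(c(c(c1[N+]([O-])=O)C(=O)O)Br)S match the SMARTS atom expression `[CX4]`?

Check the 13 heavy atoms by environment: 1× n (aromatic, X3) → no; 4× c (aromatic, X3) → no; 1× N (charge +1, X3) → no; 1× O (charge -1, X1) → no; 2× O (X1) → no; 1× Br (X1) → no; 1× C (X3) → no; 1× O (X2) → no; 1× S (X2) → no.
No environment satisfies the query, so 0 matching atoms.

0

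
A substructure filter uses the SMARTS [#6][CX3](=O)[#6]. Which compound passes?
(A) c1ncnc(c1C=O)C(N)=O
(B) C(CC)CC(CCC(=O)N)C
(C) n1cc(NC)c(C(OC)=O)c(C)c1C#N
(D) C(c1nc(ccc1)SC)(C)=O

[#6][CX3](=O)[#6] describes a carbonyl carbon (no H) flanked by two carbons (a ketone).
(A) has a primary amide (-C(=O)NH2) but one neighbour of the carbonyl carbon is N, not C.
(B) has a primary amide (-C(=O)NH2) but one neighbour of the carbonyl carbon is N, not C.
(C) has a methyl-ester group (-C(=O)OCH3) but one neighbour of the carbonyl carbon is O, not C.
(D) contains an acetyl/ketone group (-C(=O)CH3), which satisfies every atom and bond constraint.
So the answer is (D).

D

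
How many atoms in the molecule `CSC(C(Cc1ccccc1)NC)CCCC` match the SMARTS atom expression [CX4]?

9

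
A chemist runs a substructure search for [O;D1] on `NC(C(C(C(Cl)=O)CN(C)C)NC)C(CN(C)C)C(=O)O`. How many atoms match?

3

Check the 21 heavy atoms by environment: 2× C (D2) → no; 6× C (D3) → no; 2× N (D3) → no; 5× C (D1) → no; 1× N (D1) → no; 3× O (D1) → match; 1× Cl (D1) → no; 1× N (D2) → no.
That gives 3 matching atoms.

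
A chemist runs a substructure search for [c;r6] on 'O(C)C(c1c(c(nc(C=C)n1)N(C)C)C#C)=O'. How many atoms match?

4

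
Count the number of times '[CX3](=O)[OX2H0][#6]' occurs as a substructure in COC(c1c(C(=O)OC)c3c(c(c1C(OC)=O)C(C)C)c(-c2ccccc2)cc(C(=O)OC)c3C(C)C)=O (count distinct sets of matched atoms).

[CX3](=O)[OX2H0][#6] is the SMARTS for an ester: a carbonyl carbon bonded to an oxygen that is itself bonded to carbon (no H on that O).
The molecule carries 4 separate instances of a methyl-ester group (-C(=O)OCH3) meeting every constraint; each maps to a distinct set of atoms, giving 4 matches.

4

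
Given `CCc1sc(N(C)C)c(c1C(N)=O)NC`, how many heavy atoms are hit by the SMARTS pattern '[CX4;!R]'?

5

Check the 15 heavy atoms by environment: 1× s (aromatic, X2, in 5-ring) → no; 4× c (aromatic, X3, in 5-ring) → no; 3× N (X3, acyclic) → no; 5× C (X4, acyclic) → match; 1× C (X3, acyclic) → no; 1× O (X1, acyclic) → no.
That gives 5 matching atoms.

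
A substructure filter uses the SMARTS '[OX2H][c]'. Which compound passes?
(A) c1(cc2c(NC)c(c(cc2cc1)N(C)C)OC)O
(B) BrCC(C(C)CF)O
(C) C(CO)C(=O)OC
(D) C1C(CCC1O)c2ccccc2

A

[OX2H][c] describes a hydroxyl oxygen attached to an aromatic carbon (a phenol).
(A) contains a hydroxyl group (-OH), which satisfies every atom and bond constraint.
(B) has a hydroxyl group (-OH) but the -OH is on an aliphatic carbon, not an aromatic c.
(C) has a hydroxyl group (-OH) but the -OH is on an aliphatic carbon, not an aromatic c.
(D) has a hydroxyl group (-OH) but the -OH is on an aliphatic carbon, not an aromatic c.
So the answer is (A).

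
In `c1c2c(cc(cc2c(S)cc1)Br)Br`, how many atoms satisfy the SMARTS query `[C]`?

0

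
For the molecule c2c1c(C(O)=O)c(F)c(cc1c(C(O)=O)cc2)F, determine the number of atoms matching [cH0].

6

The query [cH0] means: aromatic carbon with no attached hydrogen (substituted or ring-fusion).
Check the 18 heavy atoms by environment: 6× c (aromatic, H0) → match; 4× c (aromatic, H1) → no; 2× C (H0) → no; 2× O (H0) → no; 2× O (H1) → no; 2× F (H0) → no.
That gives 6 matching atoms.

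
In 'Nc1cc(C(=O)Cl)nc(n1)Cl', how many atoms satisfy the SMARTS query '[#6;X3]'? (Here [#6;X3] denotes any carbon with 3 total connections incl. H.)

5

The query [#6;X3] means: any carbon (aromatic or not) with three total connections.
Check the 11 heavy atoms by environment: 2× n (aromatic, X2) → no; 4× c (aromatic, X3) → match; 1× C (X3) → match; 1× O (X1) → no; 2× Cl (X1) → no; 1× N (X3) → no.
Summing the matching environments: 4 + 1 = 5 matching atoms.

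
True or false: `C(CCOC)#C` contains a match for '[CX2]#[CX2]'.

The pattern [CX2]#[CX2] describes a carbon-carbon triple bond — an alkyne.
The molecule carries an ethynyl group (-C#CH), whose atoms satisfy every constraint of the query, so the pattern matches.

True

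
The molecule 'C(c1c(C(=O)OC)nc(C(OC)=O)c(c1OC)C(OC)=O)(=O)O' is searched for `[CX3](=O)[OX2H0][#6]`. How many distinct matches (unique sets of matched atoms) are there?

3

[CX3](=O)[OX2H0][#6] is the SMARTS for an ester: a carbonyl carbon bonded to an oxygen that is itself bonded to carbon (no H on that O).
The molecule carries 3 separate instances of a methyl-ester group (-C(=O)OCH3) meeting every constraint; each maps to a distinct set of atoms, giving 3 matches.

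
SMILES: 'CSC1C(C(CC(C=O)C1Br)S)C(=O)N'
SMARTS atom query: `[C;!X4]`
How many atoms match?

The query [C;!X4] means: aliphatic carbon that does not have four total connections.
Check the 15 heavy atoms by environment: 7× C (X4) → no; 2× C (X3) → match; 2× O (X1) → no; 2× S (X2) → no; 1× Br (X1) → no; 1× N (X3) → no.
That gives 2 matching atoms.

2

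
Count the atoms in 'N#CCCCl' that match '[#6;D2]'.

Check the 5 heavy atoms by environment: 3× C (D2) → match; 1× N (D1) → no; 1× Cl (D1) → no.
That gives 3 matching atoms.

3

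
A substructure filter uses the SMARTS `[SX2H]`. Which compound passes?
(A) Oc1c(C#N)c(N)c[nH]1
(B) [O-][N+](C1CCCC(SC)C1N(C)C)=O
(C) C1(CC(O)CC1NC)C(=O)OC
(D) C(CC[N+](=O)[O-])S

D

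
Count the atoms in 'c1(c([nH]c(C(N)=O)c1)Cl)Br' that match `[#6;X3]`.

5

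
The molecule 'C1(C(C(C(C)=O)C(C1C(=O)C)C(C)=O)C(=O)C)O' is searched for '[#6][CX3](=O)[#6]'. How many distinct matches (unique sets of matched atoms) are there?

[#6][CX3](=O)[#6] is the SMARTS for a ketone: a carbonyl carbon (no H) flanked by two carbons.
The molecule carries 4 separate instances of an acetyl/ketone group (-C(=O)CH3) meeting every constraint; each maps to a distinct set of atoms, giving 4 matches.

4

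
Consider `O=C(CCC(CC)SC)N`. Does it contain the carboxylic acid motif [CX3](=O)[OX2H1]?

No

The pattern [CX3](=O)[OX2H1] describes an sp2 carbon double-bonded to O and single-bonded to an -OH oxygen — a carboxylic acid.
The closest candidate here is a primary amide (-C(=O)NH2), but the carbonyl is bonded to N, not to an -OH oxygen. No other fragment satisfies the full query, so there is no match.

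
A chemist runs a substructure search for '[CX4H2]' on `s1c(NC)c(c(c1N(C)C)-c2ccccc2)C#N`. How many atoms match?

0

The query [CX4H2] means: sp3 carbon (X4) with exactly two hydrogens.
Check the 18 heavy atoms by environment: 1× s (aromatic, H0, X2) → no; 5× c (aromatic, H0, X3) → no; 1× N (H1, X3) → no; 3× C (H3, X4) → no; 1× C (H0, X2) → no; 1× N (H0, X1) → no; 5× c (aromatic, H1, X3) → no; 1× N (H0, X3) → no.
No environment satisfies the query, so 0 matching atoms.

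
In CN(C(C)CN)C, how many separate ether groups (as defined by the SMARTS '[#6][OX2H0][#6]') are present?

[#6][OX2H0][#6] is the SMARTS for an ether: an aliphatic oxygen bridging two carbons with no H on the oxygen.
No fragment in the molecule satisfies every constraint, giving 0 matches.

0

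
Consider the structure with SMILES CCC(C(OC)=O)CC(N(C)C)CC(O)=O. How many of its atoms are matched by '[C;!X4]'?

The query [C;!X4] means: aliphatic carbon that does not have four total connections.
Check the 16 heavy atoms by environment: 9× C (X4) → no; 1× N (X3) → no; 2× C (X3) → match; 2× O (X1) → no; 2× O (X2) → no.
That gives 2 matching atoms.

2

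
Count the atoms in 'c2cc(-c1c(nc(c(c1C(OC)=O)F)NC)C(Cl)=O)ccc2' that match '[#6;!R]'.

4

The query [#6;!R] means: carbon not in any ring.
Check the 22 heavy atoms by environment: 1× n (aromatic, in 6-ring) → no; 11× c (aromatic, in 6-ring) → no; 1× F (acyclic) → no; 4× C (acyclic) → match; 3× O (acyclic) → no; 1× N (acyclic) → no; 1× Cl (acyclic) → no.
That gives 4 matching atoms.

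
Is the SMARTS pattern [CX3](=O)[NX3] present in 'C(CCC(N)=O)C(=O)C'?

Yes

The pattern [CX3](=O)[NX3] describes a carbonyl carbon bonded to a trivalent nitrogen — an amide.
The molecule carries a primary amide (-C(=O)NH2), whose atoms satisfy every constraint of the query, so the pattern matches.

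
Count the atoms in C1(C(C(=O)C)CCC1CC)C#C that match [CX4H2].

3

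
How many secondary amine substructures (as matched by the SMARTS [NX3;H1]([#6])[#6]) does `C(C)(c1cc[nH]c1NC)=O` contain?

1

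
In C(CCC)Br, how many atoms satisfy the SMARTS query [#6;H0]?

The query [#6;H0] means: any carbon with no attached hydrogen.
Check the 5 heavy atoms by environment: 3× C (H2) → no; 1× Br (H0) → no; 1× C (H3) → no.
No environment satisfies the query, so 0 matching atoms.

0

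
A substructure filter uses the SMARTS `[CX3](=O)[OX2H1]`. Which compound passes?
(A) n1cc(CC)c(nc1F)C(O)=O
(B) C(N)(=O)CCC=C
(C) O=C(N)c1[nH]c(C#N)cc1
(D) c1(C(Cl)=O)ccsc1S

A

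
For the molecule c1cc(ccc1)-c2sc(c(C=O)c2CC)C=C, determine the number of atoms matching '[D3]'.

5

Check the 17 heavy atoms by environment: 1× s (aromatic, D2) → no; 5× c (aromatic, D3) → match; 3× C (D2) → no; 1× O (D1) → no; 2× C (D1) → no; 5× c (aromatic, D2) → no.
That gives 5 matching atoms.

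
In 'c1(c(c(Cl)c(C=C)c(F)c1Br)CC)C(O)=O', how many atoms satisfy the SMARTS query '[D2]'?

2

The query [D2] means: atom with exactly two heavy-atom neighbours.
Check the 16 heavy atoms by environment: 6× c (aromatic, D3) → no; 1× F (D1) → no; 2× C (D2) → match; 2× C (D1) → no; 1× Br (D1) → no; 1× C (D3) → no; 2× O (D1) → no; 1× Cl (D1) → no.
That gives 2 matching atoms.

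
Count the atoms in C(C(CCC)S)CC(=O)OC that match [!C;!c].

The query [!C;!c] means: neither aliphatic nor aromatic carbon — same as [!#6].
Check the 11 heavy atoms by environment: 8× C → no; 1× S → match; 2× O → match.
Summing the matching environments: 1 + 2 = 3 matching atoms.

3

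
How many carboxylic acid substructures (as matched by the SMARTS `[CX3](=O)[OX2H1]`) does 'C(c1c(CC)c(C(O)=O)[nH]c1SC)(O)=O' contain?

[CX3](=O)[OX2H1] is the SMARTS for a carboxylic acid: an sp2 carbon double-bonded to O and single-bonded to an -OH oxygen.
The molecule carries 2 separate instances of a carboxylic acid group (-C(=O)OH) meeting every constraint; each maps to a distinct set of atoms, giving 2 matches.

2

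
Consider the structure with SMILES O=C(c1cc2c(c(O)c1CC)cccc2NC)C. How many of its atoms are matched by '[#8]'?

2

The query [#8] means: #8 matches any oxygen atom.
Check the 18 heavy atoms by environment: 10× c (aromatic) → no; 1× N → no; 5× C → no; 2× O → match.
That gives 2 matching atoms.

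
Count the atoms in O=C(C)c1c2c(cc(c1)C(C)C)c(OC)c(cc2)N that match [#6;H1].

5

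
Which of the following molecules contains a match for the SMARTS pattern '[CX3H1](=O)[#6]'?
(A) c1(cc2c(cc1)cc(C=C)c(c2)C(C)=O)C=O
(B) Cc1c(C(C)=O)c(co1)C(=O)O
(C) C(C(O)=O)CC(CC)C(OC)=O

A

[CX3H1](=O)[#6] describes an sp2 carbon with one H, double-bonded to O and single-bonded to carbon (an aldehyde).
(A) contains an aldehyde (-CHO), which satisfies every atom and bond constraint.
(B) has an acetyl/ketone group (-C(=O)CH3) but the carbonyl carbon has H0 (two carbon neighbours), not H1.
(C) has a carboxylic acid group (-C(=O)OH) but the carbonyl carbon has H0 and is bonded to O, not H1.
So the answer is (A).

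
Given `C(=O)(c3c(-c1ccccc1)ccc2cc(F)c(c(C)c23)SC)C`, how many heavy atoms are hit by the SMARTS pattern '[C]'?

4

The query [C] means: uppercase C matches aliphatic (non-aromatic) carbon only.
Check the 23 heavy atoms by environment: 16× c (aromatic) → no; 1× F → no; 4× C → match; 1× O → no; 1× S → no.
That gives 4 matching atoms.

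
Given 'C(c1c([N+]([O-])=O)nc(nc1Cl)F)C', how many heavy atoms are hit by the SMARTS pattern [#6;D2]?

The query [#6;D2] means: any carbon bonded to exactly two heavy atoms.
Check the 13 heavy atoms by environment: 2× n (aromatic, D2) → no; 4× c (aromatic, D3) → no; 1× N (charge +1, D3) → no; 1× O (charge -1, D1) → no; 1× O (D1) → no; 1× F (D1) → no; 1× Cl (D1) → no; 1× C (D2) → match; 1× C (D1) → no.
That gives 1 matching atom.

1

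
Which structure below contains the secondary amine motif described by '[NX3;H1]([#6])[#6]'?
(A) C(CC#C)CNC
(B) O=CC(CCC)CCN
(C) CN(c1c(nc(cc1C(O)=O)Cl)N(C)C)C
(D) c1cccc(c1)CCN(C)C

A

[NX3;H1]([#6])[#6] describes a trivalent nitrogen with one H, bonded to two carbons (a secondary amine).
(A) contains an N-methylamino group (-NHCH3), which satisfies every atom and bond constraint.
(B) has a primary amino group (-NH2) but the nitrogen has H2 and only one carbon neighbour.
(C) has a dimethylamino group (-N(CH3)2) but the nitrogen has H0, not H1.
(D) has a dimethylamino group (-N(CH3)2) but the nitrogen has H0, not H1.
So the answer is (A).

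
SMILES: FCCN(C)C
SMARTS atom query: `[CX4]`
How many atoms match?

The query [CX4] means: C with X4: aliphatic carbon with exactly 4 total connections (bonds + H).
Check the 6 heavy atoms by environment: 4× C (X4) → match; 1× N (X3) → no; 1× F (X1) → no.
That gives 4 matching atoms.

4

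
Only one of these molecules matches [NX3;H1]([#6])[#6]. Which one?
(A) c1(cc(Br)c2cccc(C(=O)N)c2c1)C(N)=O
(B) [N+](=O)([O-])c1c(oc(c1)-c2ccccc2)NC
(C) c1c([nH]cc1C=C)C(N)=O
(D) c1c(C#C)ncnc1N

B

[NX3;H1]([#6])[#6] describes a trivalent nitrogen with one H, bonded to two carbons (a secondary amine).
(A) has a primary amide (-C(=O)NH2) but the -C(=O)NH2 nitrogen has H2, not H1.
(B) contains an N-methylamino group (-NHCH3), which satisfies every atom and bond constraint.
(C) has a primary amide (-C(=O)NH2) but the -C(=O)NH2 nitrogen has H2, not H1.
(D) has a primary amino group (-NH2) but the nitrogen has H2 and only one carbon neighbour.
So the answer is (B).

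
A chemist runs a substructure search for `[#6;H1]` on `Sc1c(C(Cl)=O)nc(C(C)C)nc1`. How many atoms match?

2

Check the 13 heavy atoms by environment: 2× n (aromatic, H0) → no; 3× c (aromatic, H0) → no; 1× c (aromatic, H1) → match; 1× C (H0) → no; 1× O (H0) → no; 1× Cl (H0) → no; 1× S (H1) → no; 1× C (H1) → match; 2× C (H3) → no.
Summing the matching environments: 1 + 1 = 2 matching atoms.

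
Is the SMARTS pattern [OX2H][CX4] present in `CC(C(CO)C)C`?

The pattern [OX2H][CX4] describes a hydroxyl oxygen bound to an sp3 (X4) carbon — an aliphatic alcohol.
The molecule carries a hydroxyl group (-OH), whose atoms satisfy every constraint of the query, so the pattern matches.

Yes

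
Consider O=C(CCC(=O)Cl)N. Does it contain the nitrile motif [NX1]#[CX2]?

No

The pattern [NX1]#[CX2] describes a nitrogen triple-bonded to a two-connected carbon — a nitrile.
The closest candidate here is a primary amide (-C(=O)NH2), but the nitrogen is NX3, not NX1. No other fragment satisfies the full query, so there is no match.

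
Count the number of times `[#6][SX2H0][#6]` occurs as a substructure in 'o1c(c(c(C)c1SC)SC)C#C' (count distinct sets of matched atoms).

[#6][SX2H0][#6] is the SMARTS for a thioether: an aliphatic sulfur bridging two carbons with no H on the sulfur.
The molecule carries 2 separate instances of a methylthio ether (-SCH3) meeting every constraint; each maps to a distinct set of atoms, giving 2 matches.

2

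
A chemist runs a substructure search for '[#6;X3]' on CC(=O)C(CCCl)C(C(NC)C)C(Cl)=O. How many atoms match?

2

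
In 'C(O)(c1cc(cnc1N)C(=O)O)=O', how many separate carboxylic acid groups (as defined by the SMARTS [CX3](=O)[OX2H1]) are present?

[CX3](=O)[OX2H1] is the SMARTS for a carboxylic acid: an sp2 carbon double-bonded to O and single-bonded to an -OH oxygen.
The molecule carries 2 separate instances of a carboxylic acid group (-C(=O)OH) meeting every constraint; each maps to a distinct set of atoms, giving 2 matches.

2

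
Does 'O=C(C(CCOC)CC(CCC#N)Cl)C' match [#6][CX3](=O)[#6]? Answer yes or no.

Yes

The pattern [#6][CX3](=O)[#6] describes a carbonyl carbon (no H) flanked by two carbons — a ketone.
The molecule carries an acetyl/ketone group (-C(=O)CH3), whose atoms satisfy every constraint of the query, so the pattern matches.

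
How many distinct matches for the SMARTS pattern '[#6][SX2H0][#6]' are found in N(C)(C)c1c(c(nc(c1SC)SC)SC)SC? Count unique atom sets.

4

[#6][SX2H0][#6] is the SMARTS for a thioether: an aliphatic sulfur bridging two carbons with no H on the sulfur.
The molecule carries 4 separate instances of a methylthio ether (-SCH3) meeting every constraint; each maps to a distinct set of atoms, giving 4 matches.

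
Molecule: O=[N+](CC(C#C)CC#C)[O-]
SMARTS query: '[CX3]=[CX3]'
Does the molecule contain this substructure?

No

The pattern [CX3]=[CX3] describes a non-aromatic C=C double bond between two sp2 carbons — an alkene.
The closest candidate here is an ethynyl group (-C#CH), but the C-C bond is a triple bond, not a double bond. No other fragment satisfies the full query, so there is no match.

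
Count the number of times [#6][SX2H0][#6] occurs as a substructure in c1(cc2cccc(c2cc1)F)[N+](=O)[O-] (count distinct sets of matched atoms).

0

[#6][SX2H0][#6] is the SMARTS for a thioether: an aliphatic sulfur bridging two carbons with no H on the sulfur.
No fragment in the molecule satisfies every constraint, giving 0 matches.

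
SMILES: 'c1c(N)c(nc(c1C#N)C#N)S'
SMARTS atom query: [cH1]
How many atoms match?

1

Check the 12 heavy atoms by environment: 1× n (aromatic, H0) → no; 4× c (aromatic, H0) → no; 1× c (aromatic, H1) → match; 2× C (H0) → no; 2× N (H0) → no; 1× N (H2) → no; 1× S (H1) → no.
That gives 1 matching atom.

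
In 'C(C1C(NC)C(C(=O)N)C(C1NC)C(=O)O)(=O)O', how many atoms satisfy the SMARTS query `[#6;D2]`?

0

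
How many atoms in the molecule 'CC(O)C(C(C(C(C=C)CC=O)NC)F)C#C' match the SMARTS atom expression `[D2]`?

5

Check the 17 heavy atoms by environment: 4× C (D1) → no; 5× C (D3) → no; 4× C (D2) → match; 1× F (D1) → no; 2× O (D1) → no; 1× N (D2) → match.
Summing the matching environments: 4 + 1 = 5 matching atoms.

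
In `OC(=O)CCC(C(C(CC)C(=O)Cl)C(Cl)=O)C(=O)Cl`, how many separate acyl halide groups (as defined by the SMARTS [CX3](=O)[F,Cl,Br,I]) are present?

3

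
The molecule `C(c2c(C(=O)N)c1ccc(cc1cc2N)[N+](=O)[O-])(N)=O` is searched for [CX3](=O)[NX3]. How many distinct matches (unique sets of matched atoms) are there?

[CX3](=O)[NX3] is the SMARTS for an amide: a carbonyl carbon bonded to a trivalent nitrogen.
The molecule carries 2 separate instances of a primary amide (-C(=O)NH2) meeting every constraint; each maps to a distinct set of atoms, giving 2 matches.

2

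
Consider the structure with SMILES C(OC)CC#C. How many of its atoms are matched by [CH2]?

2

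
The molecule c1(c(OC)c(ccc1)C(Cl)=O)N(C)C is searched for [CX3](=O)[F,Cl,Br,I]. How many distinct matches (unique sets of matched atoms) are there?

1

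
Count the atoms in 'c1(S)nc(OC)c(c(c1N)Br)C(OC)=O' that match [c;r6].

5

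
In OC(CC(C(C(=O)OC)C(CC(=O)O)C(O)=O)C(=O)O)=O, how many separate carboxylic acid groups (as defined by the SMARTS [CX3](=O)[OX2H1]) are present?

4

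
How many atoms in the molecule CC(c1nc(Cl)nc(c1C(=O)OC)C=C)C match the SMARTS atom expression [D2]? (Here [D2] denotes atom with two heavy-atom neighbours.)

4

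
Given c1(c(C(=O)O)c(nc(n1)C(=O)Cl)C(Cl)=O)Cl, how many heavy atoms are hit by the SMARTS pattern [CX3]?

The query [CX3] means: C with X3: aliphatic carbon with exactly 3 total connections.
Check the 16 heavy atoms by environment: 2× n (aromatic, X2) → no; 4× c (aromatic, X3) → no; 3× C (X3) → match; 3× O (X1) → no; 1× O (X2) → no; 3× Cl (X1) → no.
That gives 3 matching atoms.

3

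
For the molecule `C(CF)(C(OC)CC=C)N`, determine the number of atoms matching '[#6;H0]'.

Check the 10 heavy atoms by environment: 3× C (H2) → no; 3× C (H1) → no; 1× N (H2) → no; 1× O (H0) → no; 1× C (H3) → no; 1× F (H0) → no.
No environment satisfies the query, so 0 matching atoms.

0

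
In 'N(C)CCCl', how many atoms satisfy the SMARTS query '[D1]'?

2

Check the 5 heavy atoms by environment: 2× C (D2) → no; 1× N (D2) → no; 1× C (D1) → match; 1× Cl (D1) → match.
Summing the matching environments: 1 + 1 = 2 matching atoms.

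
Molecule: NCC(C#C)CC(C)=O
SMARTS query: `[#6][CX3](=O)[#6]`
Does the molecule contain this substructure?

The pattern [#6][CX3](=O)[#6] describes a carbonyl carbon (no H) flanked by two carbons — a ketone.
The molecule carries an acetyl/ketone group (-C(=O)CH3), whose atoms satisfy every constraint of the query, so the pattern matches.

Yes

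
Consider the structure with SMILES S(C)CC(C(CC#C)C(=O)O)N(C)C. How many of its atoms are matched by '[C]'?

10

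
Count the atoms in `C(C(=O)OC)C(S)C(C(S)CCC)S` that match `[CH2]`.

The query [CH2] means: aliphatic carbon with exactly two hydrogens.
Check the 14 heavy atoms by environment: 3× C (H2) → match; 3× C (H1) → no; 3× S (H1) → no; 1× C (H0) → no; 2× O (H0) → no; 2× C (H3) → no.
That gives 3 matching atoms.

3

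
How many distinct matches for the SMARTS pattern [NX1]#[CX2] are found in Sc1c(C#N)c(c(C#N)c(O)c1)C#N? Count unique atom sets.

3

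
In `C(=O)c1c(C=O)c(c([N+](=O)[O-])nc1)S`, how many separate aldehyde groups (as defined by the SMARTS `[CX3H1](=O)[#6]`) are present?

2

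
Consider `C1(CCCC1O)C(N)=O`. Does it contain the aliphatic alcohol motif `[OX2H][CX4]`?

The pattern [OX2H][CX4] describes a hydroxyl oxygen bound to an sp3 (X4) carbon — an aliphatic alcohol.
The molecule carries a hydroxyl group (-OH), whose atoms satisfy every constraint of the query, so the pattern matches.

Yes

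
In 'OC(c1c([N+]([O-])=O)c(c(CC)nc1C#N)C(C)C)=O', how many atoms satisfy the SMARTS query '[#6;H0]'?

7

The query [#6;H0] means: any carbon with no attached hydrogen.
Check the 19 heavy atoms by environment: 1× n (aromatic, H0) → no; 5× c (aromatic, H0) → match; 2× C (H0) → match; 2× O (H0) → no; 1× O (H1) → no; 1× N (charge +1, H0) → no; 1× O (charge -1, H0) → no; 1× N (H0) → no; 1× C (H2) → no; 3× C (H3) → no; 1× C (H1) → no.
Summing the matching environments: 5 + 2 = 7 matching atoms.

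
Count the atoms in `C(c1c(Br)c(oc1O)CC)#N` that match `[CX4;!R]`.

2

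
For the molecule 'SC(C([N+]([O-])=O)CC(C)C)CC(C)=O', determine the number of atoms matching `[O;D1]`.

The query [O;D1] means: aliphatic oxygen bonded to exactly one heavy atom.
Check the 14 heavy atoms by environment: 2× C (D2) → no; 4× C (D3) → no; 1× N (charge +1, D3) → no; 1× O (charge -1, D1) → match; 2× O (D1) → match; 3× C (D1) → no; 1× S (D1) → no.
Summing the matching environments: 1 + 2 = 3 matching atoms.

3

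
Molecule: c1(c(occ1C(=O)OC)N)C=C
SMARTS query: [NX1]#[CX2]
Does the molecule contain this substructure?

The pattern [NX1]#[CX2] describes a nitrogen triple-bonded to a two-connected carbon — a nitrile.
The closest candidate here is a primary amino group (-NH2), but the nitrogen is NX3 (three connections), not NX1 triple-bonded. No other fragment satisfies the full query, so there is no match.

No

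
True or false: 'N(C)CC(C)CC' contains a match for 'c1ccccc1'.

The pattern c1ccccc1 describes six aromatic carbons in a ring — a benzene ring.
The closest candidate here is a methyl group (-CH3), but no six-membered all-carbon aromatic ring is present. No other fragment satisfies the full query, so there is no match.

False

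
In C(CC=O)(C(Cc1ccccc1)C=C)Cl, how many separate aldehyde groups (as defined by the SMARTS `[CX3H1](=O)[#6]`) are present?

1

[CX3H1](=O)[#6] is the SMARTS for an aldehyde: an sp2 carbon with one H, double-bonded to O and single-bonded to carbon.
Exactly one fragment in the molecule meets all constraints, giving 1 match.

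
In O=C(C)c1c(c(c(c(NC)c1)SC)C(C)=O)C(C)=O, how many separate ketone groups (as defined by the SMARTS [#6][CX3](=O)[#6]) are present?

3

[#6][CX3](=O)[#6] is the SMARTS for a ketone: a carbonyl carbon (no H) flanked by two carbons.
The molecule carries 3 separate instances of an acetyl/ketone group (-C(=O)CH3) meeting every constraint; each maps to a distinct set of atoms, giving 3 matches.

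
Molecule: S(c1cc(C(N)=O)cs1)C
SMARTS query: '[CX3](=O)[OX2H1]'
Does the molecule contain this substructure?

The pattern [CX3](=O)[OX2H1] describes an sp2 carbon double-bonded to O and single-bonded to an -OH oxygen — a carboxylic acid.
The closest candidate here is a primary amide (-C(=O)NH2), but the carbonyl is bonded to N, not to an -OH oxygen. No other fragment satisfies the full query, so there is no match.

No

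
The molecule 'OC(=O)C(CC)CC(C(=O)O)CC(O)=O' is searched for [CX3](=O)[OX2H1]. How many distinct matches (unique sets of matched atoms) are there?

3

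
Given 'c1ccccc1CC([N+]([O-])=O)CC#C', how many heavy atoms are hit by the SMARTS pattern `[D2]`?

8

The query [D2] means: atom with exactly two heavy-atom neighbours.
Check the 14 heavy atoms by environment: 3× C (D2) → match; 1× C (D3) → no; 1× C (D1) → no; 1× N (charge +1, D3) → no; 1× O (charge -1, D1) → no; 1× O (D1) → no; 1× c (aromatic, D3) → no; 5× c (aromatic, D2) → match.
Summing the matching environments: 3 + 5 = 8 matching atoms.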